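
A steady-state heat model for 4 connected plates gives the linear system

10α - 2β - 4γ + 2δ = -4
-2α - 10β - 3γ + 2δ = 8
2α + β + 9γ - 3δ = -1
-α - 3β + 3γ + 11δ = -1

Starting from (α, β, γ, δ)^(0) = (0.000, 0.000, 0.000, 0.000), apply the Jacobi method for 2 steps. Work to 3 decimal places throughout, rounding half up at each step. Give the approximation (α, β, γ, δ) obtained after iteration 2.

(-0.586, -0.705, 0.036, -0.315)

Iteration 1:
  α = (-4 - (-2)·0.000 - (-4)·0.000 - (2)·0.000) / (10) = -0.400
  β = (8 - (-2)·0.000 - (-3)·0.000 - (2)·0.000) / (-10) = -0.800
  γ = (-1 - (2)·0.000 - (1)·0.000 - (-3)·0.000) / (9) = -0.111
  δ = (-1 - (-1)·0.000 - (-3)·0.000 - (3)·0.000) / (11) = -0.091
Iteration 2:
  α = (-4 - (-2)·-0.800 - (-4)·-0.111 - (2)·-0.091) / (10) = -0.586
  β = (8 - (-2)·-0.400 - (-3)·-0.111 - (2)·-0.091) / (-10) = -0.705
  γ = (-1 - (2)·-0.400 - (1)·-0.800 - (-3)·-0.091) / (9) = 0.036
  δ = (-1 - (-1)·-0.400 - (-3)·-0.800 - (3)·-0.111) / (11) = -0.315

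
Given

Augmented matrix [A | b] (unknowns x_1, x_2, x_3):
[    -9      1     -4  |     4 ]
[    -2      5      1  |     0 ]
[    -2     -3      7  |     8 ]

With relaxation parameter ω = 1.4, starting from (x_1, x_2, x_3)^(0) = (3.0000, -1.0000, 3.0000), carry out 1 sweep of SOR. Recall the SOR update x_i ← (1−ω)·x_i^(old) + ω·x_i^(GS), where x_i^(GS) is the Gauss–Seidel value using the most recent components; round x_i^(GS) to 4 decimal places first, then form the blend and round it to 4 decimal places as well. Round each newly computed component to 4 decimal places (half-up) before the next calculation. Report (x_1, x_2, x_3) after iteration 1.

Iteration 1:
  x_1: GS value = (4 - (1)·-1.0000 - (-4)·3.0000) / (-9) = -1.8889;  x_1 ← (1−ω)·3.0000 + ω·-1.8889 = -3.8445
  x_2: GS value = (0 - (-2)·-3.8445 - (1)·3.0000) / (5) = -2.1378;  x_2 ← (1−ω)·-1.0000 + ω·-2.1378 = -2.5929
  x_3: GS value = (8 - (-2)·-3.8445 - (-3)·-2.5929) / (7) = -1.0668;  x_3 ← (1−ω)·3.0000 + ω·-1.0668 = -2.6935

(-3.8445, -2.5929, -2.6935)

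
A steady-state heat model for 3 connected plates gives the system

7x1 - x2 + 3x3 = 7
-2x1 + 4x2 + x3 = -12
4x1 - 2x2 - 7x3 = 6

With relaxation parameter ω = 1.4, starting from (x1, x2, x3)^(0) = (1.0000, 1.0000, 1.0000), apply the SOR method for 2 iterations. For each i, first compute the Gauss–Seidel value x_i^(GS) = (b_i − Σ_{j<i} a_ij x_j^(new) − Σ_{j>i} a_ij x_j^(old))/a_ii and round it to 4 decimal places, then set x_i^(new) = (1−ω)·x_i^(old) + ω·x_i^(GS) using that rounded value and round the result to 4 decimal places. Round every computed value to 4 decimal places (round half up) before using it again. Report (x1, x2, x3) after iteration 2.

Iteration 1:
  x1: GS value = (7 - (-1)·1.0000 - (3)·1.0000) / (7) = 0.7143;  x1 ← (1−ω)·1.0000 + ω·0.7143 = 0.6000
  x2: GS value = (-12 - (-2)·0.6000 - (1)·1.0000) / (4) = -2.9500;  x2 ← (1−ω)·1.0000 + ω·-2.9500 = -4.5300
  x3: GS value = (6 - (4)·0.6000 - (-2)·-4.5300) / (-7) = 0.7800;  x3 ← (1−ω)·1.0000 + ω·0.7800 = 0.6920
Iteration 2:
  x1: GS value = (7 - (-1)·-4.5300 - (3)·0.6920) / (7) = 0.0563;  x1 ← (1−ω)·0.6000 + ω·0.0563 = -0.1612
  x2: GS value = (-12 - (-2)·-0.1612 - (1)·0.6920) / (4) = -3.2536;  x2 ← (1−ω)·-4.5300 + ω·-3.2536 = -2.7430
  x3: GS value = (6 - (4)·-0.1612 - (-2)·-2.7430) / (-7) = -0.1655;  x3 ← (1−ω)·0.6920 + ω·-0.1655 = -0.5085

(-0.1612, -2.7430, -0.5085)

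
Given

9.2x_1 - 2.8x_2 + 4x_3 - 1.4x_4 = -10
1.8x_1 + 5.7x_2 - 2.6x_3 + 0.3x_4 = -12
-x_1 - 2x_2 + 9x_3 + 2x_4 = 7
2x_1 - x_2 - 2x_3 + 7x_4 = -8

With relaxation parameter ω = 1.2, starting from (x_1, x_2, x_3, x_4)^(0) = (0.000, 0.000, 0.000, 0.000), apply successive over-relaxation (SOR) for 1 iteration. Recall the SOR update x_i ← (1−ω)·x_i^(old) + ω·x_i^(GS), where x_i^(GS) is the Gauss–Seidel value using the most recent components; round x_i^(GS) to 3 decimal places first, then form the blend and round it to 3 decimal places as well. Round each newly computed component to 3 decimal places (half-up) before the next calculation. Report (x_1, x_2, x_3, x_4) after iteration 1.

Iteration 1:
  x_1: GS value = (-10 - (-2.8)·0.000 - (4)·0.000 - (-1.4)·0.000) / (9.2) = -1.087;  x_1 ← (1−ω)·0.000 + ω·-1.087 = -1.304
  x_2: GS value = (-12 - (1.8)·-1.304 - (-2.6)·0.000 - (0.3)·0.000) / (5.7) = -1.693;  x_2 ← (1−ω)·0.000 + ω·-1.693 = -2.032
  x_3: GS value = (7 - (-1)·-1.304 - (-2)·-2.032 - (2)·0.000) / (9) = 0.181;  x_3 ← (1−ω)·0.000 + ω·0.181 = 0.217
  x_4: GS value = (-8 - (2)·-1.304 - (-1)·-2.032 - (-2)·0.217) / (7) = -0.999;  x_4 ← (1−ω)·0.000 + ω·-0.999 = -1.199

(-1.304, -2.032, 0.217, -1.199)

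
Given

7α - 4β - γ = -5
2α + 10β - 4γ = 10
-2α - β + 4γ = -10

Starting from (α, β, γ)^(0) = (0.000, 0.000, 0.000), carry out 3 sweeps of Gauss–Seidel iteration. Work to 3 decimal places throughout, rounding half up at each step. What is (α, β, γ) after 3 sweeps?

(-1.067, 0.133, -3.000)

Iteration 1:
  α = (-5 - (-4)·0.000 - (-1)·0.000) / (7) = -0.714
  β = (10 - (2)·-0.714 - (-4)·0.000) / (10) = 1.143
  γ = (-10 - (-2)·-0.714 - (-1)·1.143) / (4) = -2.571
Iteration 2:
  α = (-5 - (-4)·1.143 - (-1)·-2.571) / (7) = -0.428
  β = (10 - (2)·-0.428 - (-4)·-2.571) / (10) = 0.057
  γ = (-10 - (-2)·-0.428 - (-1)·0.057) / (4) = -2.700
Iteration 3:
  α = (-5 - (-4)·0.057 - (-1)·-2.700) / (7) = -1.067
  β = (10 - (2)·-1.067 - (-4)·-2.700) / (10) = 0.133
  γ = (-10 - (-2)·-1.067 - (-1)·0.133) / (4) = -3.000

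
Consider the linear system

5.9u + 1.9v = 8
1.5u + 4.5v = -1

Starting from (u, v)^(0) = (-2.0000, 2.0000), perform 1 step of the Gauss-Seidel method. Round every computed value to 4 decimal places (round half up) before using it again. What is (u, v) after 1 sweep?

(0.7119, -0.4595)

Iteration 1:
  u = (8 - (1.9)·2.0000) / (5.9) = 0.7119
  v = (-1 - (1.5)·0.7119) / (4.5) = -0.4595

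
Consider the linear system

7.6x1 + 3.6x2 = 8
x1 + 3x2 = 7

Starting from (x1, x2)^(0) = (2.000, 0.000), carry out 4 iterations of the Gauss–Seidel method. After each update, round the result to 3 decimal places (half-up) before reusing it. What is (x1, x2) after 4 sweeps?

(-0.058, 2.353)

Iteration 1:
  x1 = (8 - (3.6)·0.000) / (7.6) = 1.053
  x2 = (7 - (1)·1.053) / (3) = 1.982
Iteration 2:
  x1 = (8 - (3.6)·1.982) / (7.6) = 0.114
  x2 = (7 - (1)·0.114) / (3) = 2.295
Iteration 3:
  x1 = (8 - (3.6)·2.295) / (7.6) = -0.034
  x2 = (7 - (1)·-0.034) / (3) = 2.345
Iteration 4:
  x1 = (8 - (3.6)·2.345) / (7.6) = -0.058
  x2 = (7 - (1)·-0.058) / (3) = 2.353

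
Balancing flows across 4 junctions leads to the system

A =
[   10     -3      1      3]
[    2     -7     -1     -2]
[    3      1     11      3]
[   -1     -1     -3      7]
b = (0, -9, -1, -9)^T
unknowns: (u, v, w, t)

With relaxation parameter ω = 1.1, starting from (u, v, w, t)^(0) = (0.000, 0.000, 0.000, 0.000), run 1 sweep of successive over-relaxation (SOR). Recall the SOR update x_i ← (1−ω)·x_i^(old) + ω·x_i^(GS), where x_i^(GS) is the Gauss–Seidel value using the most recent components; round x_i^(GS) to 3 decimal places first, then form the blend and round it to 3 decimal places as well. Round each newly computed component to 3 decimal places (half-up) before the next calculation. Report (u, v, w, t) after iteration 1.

(0.000, 1.415, -0.242, -1.306)

Iteration 1:
  u: GS value = (0 - (-3)·0.000 - (1)·0.000 - (3)·0.000) / (10) = 0.000;  u ← (1−ω)·0.000 + ω·0.000 = 0.000
  v: GS value = (-9 - (2)·0.000 - (-1)·0.000 - (-2)·0.000) / (-7) = 1.286;  v ← (1−ω)·0.000 + ω·1.286 = 1.415
  w: GS value = (-1 - (3)·0.000 - (1)·1.415 - (3)·0.000) / (11) = -0.220;  w ← (1−ω)·0.000 + ω·-0.220 = -0.242
  t: GS value = (-9 - (-1)·0.000 - (-1)·1.415 - (-3)·-0.242) / (7) = -1.187;  t ← (1−ω)·0.000 + ω·-1.187 = -1.306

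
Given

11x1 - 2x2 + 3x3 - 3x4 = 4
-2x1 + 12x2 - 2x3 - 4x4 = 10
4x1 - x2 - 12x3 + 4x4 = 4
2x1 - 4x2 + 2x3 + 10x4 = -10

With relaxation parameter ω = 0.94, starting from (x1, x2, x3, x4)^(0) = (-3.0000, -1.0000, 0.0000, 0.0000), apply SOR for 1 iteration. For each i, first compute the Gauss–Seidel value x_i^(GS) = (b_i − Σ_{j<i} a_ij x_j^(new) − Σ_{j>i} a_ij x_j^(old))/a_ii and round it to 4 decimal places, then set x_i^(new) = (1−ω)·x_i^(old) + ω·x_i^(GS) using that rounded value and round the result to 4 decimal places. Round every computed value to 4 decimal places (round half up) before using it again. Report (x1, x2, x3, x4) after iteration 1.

Iteration 1:
  x1: GS value = (4 - (-2)·-1.0000 - (3)·0.0000 - (-3)·0.0000) / (11) = 0.1818;  x1 ← (1−ω)·-3.0000 + ω·0.1818 = -0.0091
  x2: GS value = (10 - (-2)·-0.0091 - (-2)·0.0000 - (-4)·0.0000) / (12) = 0.8318;  x2 ← (1−ω)·-1.0000 + ω·0.8318 = 0.7219
  x3: GS value = (4 - (4)·-0.0091 - (-1)·0.7219 - (4)·0.0000) / (-12) = -0.3965;  x3 ← (1−ω)·0.0000 + ω·-0.3965 = -0.3727
  x4: GS value = (-10 - (2)·-0.0091 - (-4)·0.7219 - (2)·-0.3727) / (10) = -0.6349;  x4 ← (1−ω)·0.0000 + ω·-0.6349 = -0.5968

(-0.0091, 0.7219, -0.3727, -0.5968)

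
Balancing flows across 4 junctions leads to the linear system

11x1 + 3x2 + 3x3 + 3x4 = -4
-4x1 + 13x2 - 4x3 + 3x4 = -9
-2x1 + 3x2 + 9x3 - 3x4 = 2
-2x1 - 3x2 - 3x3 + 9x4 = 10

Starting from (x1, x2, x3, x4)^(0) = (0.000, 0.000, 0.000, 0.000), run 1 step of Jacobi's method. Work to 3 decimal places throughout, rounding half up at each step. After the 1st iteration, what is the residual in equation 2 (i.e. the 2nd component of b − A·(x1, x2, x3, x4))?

Iteration 1:
  x1 = (-4 - (3)·0.000 - (3)·0.000 - (3)·0.000) / (11) = -0.364
  x2 = (-9 - (-4)·0.000 - (-4)·0.000 - (3)·0.000) / (13) = -0.692
  x3 = (2 - (-2)·0.000 - (3)·0.000 - (-3)·0.000) / (9) = 0.222
  x4 = (10 - (-2)·0.000 - (-3)·0.000 - (-3)·0.000) / (9) = 1.111
Residual b − A·x = (-1.919, -3.905, 4.683, -2.137)

-3.905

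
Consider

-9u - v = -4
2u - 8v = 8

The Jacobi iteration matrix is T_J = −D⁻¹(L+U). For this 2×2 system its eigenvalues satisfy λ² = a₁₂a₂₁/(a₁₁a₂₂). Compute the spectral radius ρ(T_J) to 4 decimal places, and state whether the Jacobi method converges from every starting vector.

a₁₂a₂₁/(a₁₁a₂₂) = (-1)·(2) / ((-9)·(-8)) = -0.027778
ρ = √|-0.027778| = √0.027778 = 0.1667
ρ < 1, so Jacobi converges

0.1667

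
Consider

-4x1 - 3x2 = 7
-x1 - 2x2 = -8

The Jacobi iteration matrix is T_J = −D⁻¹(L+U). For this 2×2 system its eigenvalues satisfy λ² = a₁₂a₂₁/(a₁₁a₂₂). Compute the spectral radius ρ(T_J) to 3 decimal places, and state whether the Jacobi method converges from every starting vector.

a₁₂a₂₁/(a₁₁a₂₂) = (-3)·(-1) / ((-4)·(-2)) = 0.375000
ρ = √|0.375000| = √0.375000 = 0.612
ρ < 1, so Jacobi converges

0.612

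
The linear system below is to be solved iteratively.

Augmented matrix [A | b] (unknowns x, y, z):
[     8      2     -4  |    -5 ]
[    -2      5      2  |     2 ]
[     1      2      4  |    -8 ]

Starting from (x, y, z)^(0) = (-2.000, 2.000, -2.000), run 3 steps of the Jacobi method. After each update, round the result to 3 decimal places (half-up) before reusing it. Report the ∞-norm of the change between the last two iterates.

0.378

Iteration 1:
  x = (-5 - (2)·2.000 - (-4)·-2.000) / (8) = -2.125
  y = (2 - (-2)·-2.000 - (2)·-2.000) / (5) = 0.400
  z = (-8 - (1)·-2.000 - (2)·2.000) / (4) = -2.500
Iteration 2:
  x = (-5 - (2)·0.400 - (-4)·-2.500) / (8) = -1.975
  y = (2 - (-2)·-2.125 - (2)·-2.500) / (5) = 0.550
  z = (-8 - (1)·-2.125 - (2)·0.400) / (4) = -1.669
Iteration 3:
  x = (-5 - (2)·0.550 - (-4)·-1.669) / (8) = -1.597
  y = (2 - (-2)·-1.975 - (2)·-1.669) / (5) = 0.278
  z = (-8 - (1)·-1.975 - (2)·0.550) / (4) = -1.781
Change: (0.378, -0.272, -0.112) → max |·| = 0.378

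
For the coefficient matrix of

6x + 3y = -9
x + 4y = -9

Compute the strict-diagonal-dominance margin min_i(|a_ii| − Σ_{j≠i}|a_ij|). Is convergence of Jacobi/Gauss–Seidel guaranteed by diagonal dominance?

3

row 1: |6| − (3) = 3
row 2: |4| − (1) = 3
minimum over rows = 3 → strictly diagonally dominant (convergence guaranteed)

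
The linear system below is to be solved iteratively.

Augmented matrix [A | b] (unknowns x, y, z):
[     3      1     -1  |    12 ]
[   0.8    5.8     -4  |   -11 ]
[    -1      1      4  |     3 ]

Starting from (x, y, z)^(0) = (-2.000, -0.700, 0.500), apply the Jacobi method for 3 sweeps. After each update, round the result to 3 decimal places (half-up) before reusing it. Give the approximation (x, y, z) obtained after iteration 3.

(5.460, -1.031, 2.444)

Iteration 1:
  x = (12 - (1)·-0.700 - (-1)·0.500) / (3) = 4.400
  y = (-11 - (0.8)·-2.000 - (-4)·0.500) / (5.8) = -1.276
  z = (3 - (-1)·-2.000 - (1)·-0.700) / (4) = 0.425
Iteration 2:
  x = (12 - (1)·-1.276 - (-1)·0.425) / (3) = 4.567
  y = (-11 - (0.8)·4.400 - (-4)·0.425) / (5.8) = -2.210
  z = (3 - (-1)·4.400 - (1)·-1.276) / (4) = 2.169
Iteration 3:
  x = (12 - (1)·-2.210 - (-1)·2.169) / (3) = 5.460
  y = (-11 - (0.8)·4.567 - (-4)·2.169) / (5.8) = -1.031
  z = (3 - (-1)·4.567 - (1)·-2.210) / (4) = 2.444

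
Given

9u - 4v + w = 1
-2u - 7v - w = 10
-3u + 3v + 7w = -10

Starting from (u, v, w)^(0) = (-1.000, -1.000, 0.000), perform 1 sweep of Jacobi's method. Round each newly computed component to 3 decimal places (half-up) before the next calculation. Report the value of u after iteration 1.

-0.333

Iteration 1:
  u = (1 - (-4)·-1.000 - (1)·0.000) / (9) = -0.333
  v = (10 - (-2)·-1.000 - (-1)·0.000) / (-7) = -1.143
  w = (-10 - (-3)·-1.000 - (3)·-1.000) / (7) = -1.429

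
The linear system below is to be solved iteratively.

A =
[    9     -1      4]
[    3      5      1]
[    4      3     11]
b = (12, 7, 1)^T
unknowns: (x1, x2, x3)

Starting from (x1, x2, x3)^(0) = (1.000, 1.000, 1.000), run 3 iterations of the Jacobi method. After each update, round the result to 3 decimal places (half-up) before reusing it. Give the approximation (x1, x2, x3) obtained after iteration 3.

Iteration 1:
  x1 = (12 - (-1)·1.000 - (4)·1.000) / (9) = 1.000
  x2 = (7 - (3)·1.000 - (1)·1.000) / (5) = 0.600
  x3 = (1 - (4)·1.000 - (3)·1.000) / (11) = -0.545
Iteration 2:
  x1 = (12 - (-1)·0.600 - (4)·-0.545) / (9) = 1.642
  x2 = (7 - (3)·1.000 - (1)·-0.545) / (5) = 0.909
  x3 = (1 - (4)·1.000 - (3)·0.600) / (11) = -0.436
Iteration 3:
  x1 = (12 - (-1)·0.909 - (4)·-0.436) / (9) = 1.628
  x2 = (7 - (3)·1.642 - (1)·-0.436) / (5) = 0.502
  x3 = (1 - (4)·1.642 - (3)·0.909) / (11) = -0.754

(1.628, 0.502, -0.754)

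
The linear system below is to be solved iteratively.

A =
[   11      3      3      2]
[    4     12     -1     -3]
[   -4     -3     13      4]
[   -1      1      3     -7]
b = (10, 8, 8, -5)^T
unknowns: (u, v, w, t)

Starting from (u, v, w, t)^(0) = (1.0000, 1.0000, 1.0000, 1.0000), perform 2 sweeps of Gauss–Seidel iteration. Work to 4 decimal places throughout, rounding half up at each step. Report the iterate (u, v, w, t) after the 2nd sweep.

(0.2998, 0.8829, 0.5817, 1.0469)

Iteration 1:
  u = (10 - (3)·1.0000 - (3)·1.0000 - (2)·1.0000) / (11) = 0.1818
  v = (8 - (4)·0.1818 - (-1)·1.0000 - (-3)·1.0000) / (12) = 0.9394
  w = (8 - (-4)·0.1818 - (-3)·0.9394 - (4)·1.0000) / (13) = 0.5804
  t = (-5 - (-1)·0.1818 - (1)·0.9394 - (3)·0.5804) / (-7) = 1.0713
Iteration 2:
  u = (10 - (3)·0.9394 - (3)·0.5804 - (2)·1.0713) / (11) = 0.2998
  v = (8 - (4)·0.2998 - (-1)·0.5804 - (-3)·1.0713) / (12) = 0.8829
  w = (8 - (-4)·0.2998 - (-3)·0.8829 - (4)·1.0713) / (13) = 0.5817
  t = (-5 - (-1)·0.2998 - (1)·0.8829 - (3)·0.5817) / (-7) = 1.0469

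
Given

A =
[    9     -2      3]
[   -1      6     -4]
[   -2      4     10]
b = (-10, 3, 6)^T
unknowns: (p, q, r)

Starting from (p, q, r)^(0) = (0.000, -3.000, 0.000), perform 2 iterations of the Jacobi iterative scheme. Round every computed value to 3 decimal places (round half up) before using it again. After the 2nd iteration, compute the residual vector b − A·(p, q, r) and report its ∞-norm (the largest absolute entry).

Iteration 1:
  p = (-10 - (-2)·-3.000 - (3)·0.000) / (9) = -1.778
  q = (3 - (-1)·0.000 - (-4)·0.000) / (6) = 0.500
  r = (6 - (-2)·0.000 - (4)·-3.000) / (10) = 1.800
Iteration 2:
  p = (-10 - (-2)·0.500 - (3)·1.800) / (9) = -1.600
  q = (3 - (-1)·-1.778 - (-4)·1.800) / (6) = 1.404
  r = (6 - (-2)·-1.778 - (4)·0.500) / (10) = 0.044
Residual b − A·x = (7.076, -6.848, -3.256); ∞-norm = 7.076

7.076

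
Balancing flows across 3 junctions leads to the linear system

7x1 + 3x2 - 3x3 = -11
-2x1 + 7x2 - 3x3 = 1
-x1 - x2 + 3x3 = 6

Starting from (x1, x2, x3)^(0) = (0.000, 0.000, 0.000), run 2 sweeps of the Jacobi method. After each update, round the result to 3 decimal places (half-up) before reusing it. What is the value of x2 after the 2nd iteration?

0.551

Iteration 1:
  x1 = (-11 - (3)·0.000 - (-3)·0.000) / (7) = -1.571
  x2 = (1 - (-2)·0.000 - (-3)·0.000) / (7) = 0.143
  x3 = (6 - (-1)·0.000 - (-1)·0.000) / (3) = 2.000
Iteration 2:
  x1 = (-11 - (3)·0.143 - (-3)·2.000) / (7) = -0.776
  x2 = (1 - (-2)·-1.571 - (-3)·2.000) / (7) = 0.551
  x3 = (6 - (-1)·-1.571 - (-1)·0.143) / (3) = 1.524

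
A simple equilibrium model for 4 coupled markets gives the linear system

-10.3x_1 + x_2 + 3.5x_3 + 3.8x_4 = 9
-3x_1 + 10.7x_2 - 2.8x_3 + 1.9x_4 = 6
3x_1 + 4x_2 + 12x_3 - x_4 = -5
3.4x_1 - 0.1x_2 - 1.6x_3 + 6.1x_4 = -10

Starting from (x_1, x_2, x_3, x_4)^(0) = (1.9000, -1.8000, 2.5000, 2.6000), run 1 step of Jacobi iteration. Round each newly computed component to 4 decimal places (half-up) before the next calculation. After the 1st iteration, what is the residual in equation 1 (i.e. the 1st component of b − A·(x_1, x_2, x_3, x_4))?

Iteration 1:
  x_1 = (9 - (1)·-1.8000 - (3.5)·2.5000 - (3.8)·2.6000) / (-10.3) = 0.7602
  x_2 = (6 - (-3)·1.9000 - (-2.8)·2.5000 - (1.9)·2.6000) / (10.7) = 1.2860
  x_3 = (-5 - (3)·1.9000 - (4)·-1.8000 - (-1)·2.6000) / (12) = -0.0750
  x_4 = (-10 - (3.4)·1.9000 - (-0.1)·-1.8000 - (-1.6)·2.5000) / (6.1) = -2.0721
Residual b − A·x = (23.6805, -1.7526, -13.5967, 0.0637)

23.6805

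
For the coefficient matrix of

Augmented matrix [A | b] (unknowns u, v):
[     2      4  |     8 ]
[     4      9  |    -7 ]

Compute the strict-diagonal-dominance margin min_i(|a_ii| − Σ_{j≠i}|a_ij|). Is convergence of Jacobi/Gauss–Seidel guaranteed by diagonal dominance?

-2

row 1: |2| − (4) = -2
row 2: |9| − (4) = 5
minimum over rows = -2 → not strictly diagonally dominant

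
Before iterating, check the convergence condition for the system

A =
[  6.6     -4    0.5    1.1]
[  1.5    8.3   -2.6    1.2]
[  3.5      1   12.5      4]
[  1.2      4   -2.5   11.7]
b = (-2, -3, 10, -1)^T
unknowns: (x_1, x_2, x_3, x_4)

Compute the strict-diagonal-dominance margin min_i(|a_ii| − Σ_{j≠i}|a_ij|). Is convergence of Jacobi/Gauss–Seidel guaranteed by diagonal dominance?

row 1: |6.6| − (4+0.5+1.1) = 1
row 2: |8.3| − (1.5+2.6+1.2) = 3
row 3: |12.5| − (3.5+1+4) = 4
row 4: |11.7| − (1.2+4+2.5) = 4
minimum over rows = 1 → strictly diagonally dominant (convergence guaranteed)

1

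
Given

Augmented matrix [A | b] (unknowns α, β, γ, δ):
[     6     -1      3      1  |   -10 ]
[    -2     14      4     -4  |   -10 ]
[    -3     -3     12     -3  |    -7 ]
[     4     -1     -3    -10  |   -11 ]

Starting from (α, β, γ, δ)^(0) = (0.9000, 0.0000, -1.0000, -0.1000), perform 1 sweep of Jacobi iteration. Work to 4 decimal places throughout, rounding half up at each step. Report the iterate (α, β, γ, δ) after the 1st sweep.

(-1.1500, -0.3286, -0.3833, 1.7600)

Iteration 1:
  α = (-10 - (-1)·0.0000 - (3)·-1.0000 - (1)·-0.1000) / (6) = -1.1500
  β = (-10 - (-2)·0.9000 - (4)·-1.0000 - (-4)·-0.1000) / (14) = -0.3286
  γ = (-7 - (-3)·0.9000 - (-3)·0.0000 - (-3)·-0.1000) / (12) = -0.3833
  δ = (-11 - (4)·0.9000 - (-1)·0.0000 - (-3)·-1.0000) / (-10) = 1.7600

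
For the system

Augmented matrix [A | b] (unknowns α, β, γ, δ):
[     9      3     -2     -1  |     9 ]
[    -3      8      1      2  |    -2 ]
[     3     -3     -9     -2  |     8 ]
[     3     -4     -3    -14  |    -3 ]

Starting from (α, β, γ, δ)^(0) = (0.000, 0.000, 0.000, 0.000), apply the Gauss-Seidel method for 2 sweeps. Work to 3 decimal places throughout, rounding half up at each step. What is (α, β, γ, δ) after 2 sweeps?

Iteration 1:
  α = (9 - (3)·0.000 - (-2)·0.000 - (-1)·0.000) / (9) = 1.000
  β = (-2 - (-3)·1.000 - (1)·0.000 - (2)·0.000) / (8) = 0.125
  γ = (8 - (3)·1.000 - (-3)·0.125 - (-2)·0.000) / (-9) = -0.597
  δ = (-3 - (3)·1.000 - (-4)·0.125 - (-3)·-0.597) / (-14) = 0.521
Iteration 2:
  α = (9 - (3)·0.125 - (-2)·-0.597 - (-1)·0.521) / (9) = 0.884
  β = (-2 - (-3)·0.884 - (1)·-0.597 - (2)·0.521) / (8) = 0.026
  γ = (8 - (3)·0.884 - (-3)·0.026 - (-2)·0.521) / (-9) = -0.719
  δ = (-3 - (3)·0.884 - (-4)·0.026 - (-3)·-0.719) / (-14) = 0.550

(0.884, 0.026, -0.719, 0.550)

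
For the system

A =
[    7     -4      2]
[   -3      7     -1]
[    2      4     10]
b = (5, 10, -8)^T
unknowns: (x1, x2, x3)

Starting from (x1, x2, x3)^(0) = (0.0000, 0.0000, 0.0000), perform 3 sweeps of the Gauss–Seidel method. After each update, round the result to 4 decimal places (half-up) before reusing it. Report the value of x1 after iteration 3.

Iteration 1:
  x1 = (5 - (-4)·0.0000 - (2)·0.0000) / (7) = 0.7143
  x2 = (10 - (-3)·0.7143 - (-1)·0.0000) / (7) = 1.7347
  x3 = (-8 - (2)·0.7143 - (4)·1.7347) / (10) = -1.6367
Iteration 2:
  x1 = (5 - (-4)·1.7347 - (2)·-1.6367) / (7) = 2.1732
  x2 = (10 - (-3)·2.1732 - (-1)·-1.6367) / (7) = 2.1261
  x3 = (-8 - (2)·2.1732 - (4)·2.1261) / (10) = -2.0851
Iteration 3:
  x1 = (5 - (-4)·2.1261 - (2)·-2.0851) / (7) = 2.5249
  x2 = (10 - (-3)·2.5249 - (-1)·-2.0851) / (7) = 2.2128
  x3 = (-8 - (2)·2.5249 - (4)·2.2128) / (10) = -2.1901

2.5249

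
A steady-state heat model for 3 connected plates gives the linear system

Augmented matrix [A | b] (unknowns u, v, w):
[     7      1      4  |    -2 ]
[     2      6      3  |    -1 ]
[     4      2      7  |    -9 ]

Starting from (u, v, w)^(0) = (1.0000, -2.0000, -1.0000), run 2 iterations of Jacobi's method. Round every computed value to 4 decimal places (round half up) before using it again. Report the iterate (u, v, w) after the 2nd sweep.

(0.4490, 0.2857, -1.6122)

Iteration 1:
  u = (-2 - (1)·-2.0000 - (4)·-1.0000) / (7) = 0.5714
  v = (-1 - (2)·1.0000 - (3)·-1.0000) / (6) = 0.0000
  w = (-9 - (4)·1.0000 - (2)·-2.0000) / (7) = -1.2857
Iteration 2:
  u = (-2 - (1)·0.0000 - (4)·-1.2857) / (7) = 0.4490
  v = (-1 - (2)·0.5714 - (3)·-1.2857) / (6) = 0.2857
  w = (-9 - (4)·0.5714 - (2)·0.0000) / (7) = -1.6122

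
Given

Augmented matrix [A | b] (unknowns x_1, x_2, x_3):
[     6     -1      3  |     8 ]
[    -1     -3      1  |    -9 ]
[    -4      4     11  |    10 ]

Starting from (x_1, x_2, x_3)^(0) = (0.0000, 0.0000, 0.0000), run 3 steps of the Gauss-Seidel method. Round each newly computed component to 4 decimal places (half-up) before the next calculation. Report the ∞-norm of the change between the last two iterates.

Iteration 1:
  x_1 = (8 - (-1)·0.0000 - (3)·0.0000) / (6) = 1.3333
  x_2 = (-9 - (-1)·1.3333 - (1)·0.0000) / (-3) = 2.5556
  x_3 = (10 - (-4)·1.3333 - (4)·2.5556) / (11) = 0.4646
Iteration 2:
  x_1 = (8 - (-1)·2.5556 - (3)·0.4646) / (6) = 1.5270
  x_2 = (-9 - (-1)·1.5270 - (1)·0.4646) / (-3) = 2.6459
  x_3 = (10 - (-4)·1.5270 - (4)·2.6459) / (11) = 0.5022
Iteration 3:
  x_1 = (8 - (-1)·2.6459 - (3)·0.5022) / (6) = 1.5232
  x_2 = (-9 - (-1)·1.5232 - (1)·0.5022) / (-3) = 2.6597
  x_3 = (10 - (-4)·1.5232 - (4)·2.6597) / (11) = 0.4958
Change: (-0.0038, 0.0138, -0.0064) → max |·| = 0.0138

0.0138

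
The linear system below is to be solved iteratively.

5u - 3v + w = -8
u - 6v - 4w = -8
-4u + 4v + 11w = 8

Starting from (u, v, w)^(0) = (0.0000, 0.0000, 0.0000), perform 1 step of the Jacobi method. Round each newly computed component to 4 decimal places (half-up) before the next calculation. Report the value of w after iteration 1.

Iteration 1:
  u = (-8 - (-3)·0.0000 - (1)·0.0000) / (5) = -1.6000
  v = (-8 - (1)·0.0000 - (-4)·0.0000) / (-6) = 1.3333
  w = (8 - (-4)·0.0000 - (4)·0.0000) / (11) = 0.7273

0.7273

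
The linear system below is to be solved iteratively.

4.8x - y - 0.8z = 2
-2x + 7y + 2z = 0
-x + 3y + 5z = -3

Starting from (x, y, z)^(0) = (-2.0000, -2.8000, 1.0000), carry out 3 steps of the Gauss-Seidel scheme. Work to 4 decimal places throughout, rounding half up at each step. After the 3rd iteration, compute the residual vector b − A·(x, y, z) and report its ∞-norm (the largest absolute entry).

Iteration 1:
  x = (2 - (-1)·-2.8000 - (-0.8)·1.0000) / (4.8) = 0.0000
  y = (0 - (-2)·0.0000 - (2)·1.0000) / (7) = -0.2857
  z = (-3 - (-1)·0.0000 - (3)·-0.2857) / (5) = -0.4286
Iteration 2:
  x = (2 - (-1)·-0.2857 - (-0.8)·-0.4286) / (4.8) = 0.2857
  y = (0 - (-2)·0.2857 - (2)·-0.4286) / (7) = 0.2041
  z = (-3 - (-1)·0.2857 - (3)·0.2041) / (5) = -0.6653
Iteration 3:
  x = (2 - (-1)·0.2041 - (-0.8)·-0.6653) / (4.8) = 0.3483
  y = (0 - (-2)·0.3483 - (2)·-0.6653) / (7) = 0.2896
  z = (-3 - (-1)·0.3483 - (3)·0.2896) / (5) = -0.7041
Residual b − A·x = (0.0545, 0.0776, 0.0000); ∞-norm = 0.0776

0.0776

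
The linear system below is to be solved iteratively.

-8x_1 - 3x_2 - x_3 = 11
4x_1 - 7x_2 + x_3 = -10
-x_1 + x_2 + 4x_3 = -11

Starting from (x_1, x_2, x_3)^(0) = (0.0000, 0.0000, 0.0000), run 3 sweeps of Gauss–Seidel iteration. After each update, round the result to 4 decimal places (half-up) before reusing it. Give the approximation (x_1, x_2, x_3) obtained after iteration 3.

Iteration 1:
  x_1 = (11 - (-3)·0.0000 - (-1)·0.0000) / (-8) = -1.3750
  x_2 = (-10 - (4)·-1.3750 - (1)·0.0000) / (-7) = 0.6429
  x_3 = (-11 - (-1)·-1.3750 - (1)·0.6429) / (4) = -3.2545
Iteration 2:
  x_1 = (11 - (-3)·0.6429 - (-1)·-3.2545) / (-8) = -1.2093
  x_2 = (-10 - (4)·-1.2093 - (1)·-3.2545) / (-7) = 0.2726
  x_3 = (-11 - (-1)·-1.2093 - (1)·0.2726) / (4) = -3.1205
Iteration 3:
  x_1 = (11 - (-3)·0.2726 - (-1)·-3.1205) / (-8) = -1.0872
  x_2 = (-10 - (4)·-1.0872 - (1)·-3.1205) / (-7) = 0.3615
  x_3 = (-11 - (-1)·-1.0872 - (1)·0.3615) / (4) = -3.1122

(-1.0872, 0.3615, -3.1122)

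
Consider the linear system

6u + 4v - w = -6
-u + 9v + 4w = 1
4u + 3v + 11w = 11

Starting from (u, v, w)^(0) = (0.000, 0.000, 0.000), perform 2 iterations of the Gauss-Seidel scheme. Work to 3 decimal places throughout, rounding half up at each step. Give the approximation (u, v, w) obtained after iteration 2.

(-0.773, -0.581, 1.440)

Iteration 1:
  u = (-6 - (4)·0.000 - (-1)·0.000) / (6) = -1.000
  v = (1 - (-1)·-1.000 - (4)·0.000) / (9) = 0.000
  w = (11 - (4)·-1.000 - (3)·0.000) / (11) = 1.364
Iteration 2:
  u = (-6 - (4)·0.000 - (-1)·1.364) / (6) = -0.773
  v = (1 - (-1)·-0.773 - (4)·1.364) / (9) = -0.581
  w = (11 - (4)·-0.773 - (3)·-0.581) / (11) = 1.440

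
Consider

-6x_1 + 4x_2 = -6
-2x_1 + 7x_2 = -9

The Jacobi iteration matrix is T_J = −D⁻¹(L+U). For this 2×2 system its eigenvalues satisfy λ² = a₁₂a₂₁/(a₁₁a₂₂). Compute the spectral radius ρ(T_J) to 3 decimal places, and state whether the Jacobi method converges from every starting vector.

a₁₂a₂₁/(a₁₁a₂₂) = (4)·(-2) / ((-6)·(7)) = 0.190476
ρ = √|0.190476| = √0.190476 = 0.436
ρ < 1, so Jacobi converges

0.436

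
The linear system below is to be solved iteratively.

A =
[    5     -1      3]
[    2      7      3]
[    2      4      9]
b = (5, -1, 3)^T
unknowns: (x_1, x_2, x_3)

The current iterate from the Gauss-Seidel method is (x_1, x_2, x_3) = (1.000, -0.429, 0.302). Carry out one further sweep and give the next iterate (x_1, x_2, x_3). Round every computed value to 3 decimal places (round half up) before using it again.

One sweep:
  x_1 = (5 - (-1)·-0.429 - (3)·0.302) / (5) = 0.733
  x_2 = (-1 - (2)·0.733 - (3)·0.302) / (7) = -0.482
  x_3 = (3 - (2)·0.733 - (4)·-0.482) / (9) = 0.385

(0.733, -0.482, 0.385)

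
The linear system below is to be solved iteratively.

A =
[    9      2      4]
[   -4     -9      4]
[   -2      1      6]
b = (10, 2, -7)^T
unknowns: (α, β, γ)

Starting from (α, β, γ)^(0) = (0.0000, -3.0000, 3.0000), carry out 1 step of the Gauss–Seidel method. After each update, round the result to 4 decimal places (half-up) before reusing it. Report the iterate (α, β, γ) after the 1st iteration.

Iteration 1:
  α = (10 - (2)·-3.0000 - (4)·3.0000) / (9) = 0.4444
  β = (2 - (-4)·0.4444 - (4)·3.0000) / (-9) = 0.9136
  γ = (-7 - (-2)·0.4444 - (1)·0.9136) / (6) = -1.1708

(0.4444, 0.9136, -1.1708)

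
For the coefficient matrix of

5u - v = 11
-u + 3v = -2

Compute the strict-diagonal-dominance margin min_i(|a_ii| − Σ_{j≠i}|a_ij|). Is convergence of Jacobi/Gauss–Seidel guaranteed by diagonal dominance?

2

row 1: |5| − (1) = 4
row 2: |3| − (1) = 2
minimum over rows = 2 → strictly diagonally dominant (convergence guaranteed)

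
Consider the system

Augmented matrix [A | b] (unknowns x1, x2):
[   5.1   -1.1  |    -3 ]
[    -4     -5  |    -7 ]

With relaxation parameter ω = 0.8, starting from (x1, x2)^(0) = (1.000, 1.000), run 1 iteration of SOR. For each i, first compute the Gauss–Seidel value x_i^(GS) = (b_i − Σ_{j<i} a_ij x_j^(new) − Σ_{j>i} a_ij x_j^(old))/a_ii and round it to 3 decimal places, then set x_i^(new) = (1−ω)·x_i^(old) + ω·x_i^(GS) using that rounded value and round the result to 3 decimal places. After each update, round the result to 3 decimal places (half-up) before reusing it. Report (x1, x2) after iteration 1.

(-0.098, 1.382)

Iteration 1:
  x1: GS value = (-3 - (-1.1)·1.000) / (5.1) = -0.373;  x1 ← (1−ω)·1.000 + ω·-0.373 = -0.098
  x2: GS value = (-7 - (-4)·-0.098) / (-5) = 1.478;  x2 ← (1−ω)·1.000 + ω·1.478 = 1.382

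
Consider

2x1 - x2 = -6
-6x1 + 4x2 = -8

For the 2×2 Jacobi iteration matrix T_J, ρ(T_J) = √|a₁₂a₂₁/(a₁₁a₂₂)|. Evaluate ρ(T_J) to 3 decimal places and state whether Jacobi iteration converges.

a₁₂a₂₁/(a₁₁a₂₂) = (-1)·(-6) / ((2)·(4)) = 0.750000
ρ = √|0.750000| = √0.750000 = 0.866
ρ < 1, so Jacobi converges

0.866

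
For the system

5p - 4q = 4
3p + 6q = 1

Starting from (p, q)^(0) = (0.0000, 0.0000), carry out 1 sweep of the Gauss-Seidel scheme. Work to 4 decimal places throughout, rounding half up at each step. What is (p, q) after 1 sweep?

(0.8000, -0.2333)

Iteration 1:
  p = (4 - (-4)·0.0000) / (5) = 0.8000
  q = (1 - (3)·0.8000) / (6) = -0.2333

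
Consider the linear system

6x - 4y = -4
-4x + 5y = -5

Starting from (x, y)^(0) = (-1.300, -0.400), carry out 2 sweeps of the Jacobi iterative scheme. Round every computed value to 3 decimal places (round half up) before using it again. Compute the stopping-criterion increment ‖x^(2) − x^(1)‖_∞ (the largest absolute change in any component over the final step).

1.094

Iteration 1:
  x = (-4 - (-4)·-0.400) / (6) = -0.933
  y = (-5 - (-4)·-1.300) / (5) = -2.040
Iteration 2:
  x = (-4 - (-4)·-2.040) / (6) = -2.027
  y = (-5 - (-4)·-0.933) / (5) = -1.746
Change: (-1.094, 0.294) → max |·| = 1.094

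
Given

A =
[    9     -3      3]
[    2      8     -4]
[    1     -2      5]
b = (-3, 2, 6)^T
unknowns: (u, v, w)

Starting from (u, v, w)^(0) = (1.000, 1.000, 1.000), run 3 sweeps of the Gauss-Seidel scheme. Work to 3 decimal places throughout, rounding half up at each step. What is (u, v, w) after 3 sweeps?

(-0.533, 1.282, 1.819)

Iteration 1:
  u = (-3 - (-3)·1.000 - (3)·1.000) / (9) = -0.333
  v = (2 - (2)·-0.333 - (-4)·1.000) / (8) = 0.833
  w = (6 - (1)·-0.333 - (-2)·0.833) / (5) = 1.600
Iteration 2:
  u = (-3 - (-3)·0.833 - (3)·1.600) / (9) = -0.589
  v = (2 - (2)·-0.589 - (-4)·1.600) / (8) = 1.197
  w = (6 - (1)·-0.589 - (-2)·1.197) / (5) = 1.797
Iteration 3:
  u = (-3 - (-3)·1.197 - (3)·1.797) / (9) = -0.533
  v = (2 - (2)·-0.533 - (-4)·1.797) / (8) = 1.282
  w = (6 - (1)·-0.533 - (-2)·1.282) / (5) = 1.819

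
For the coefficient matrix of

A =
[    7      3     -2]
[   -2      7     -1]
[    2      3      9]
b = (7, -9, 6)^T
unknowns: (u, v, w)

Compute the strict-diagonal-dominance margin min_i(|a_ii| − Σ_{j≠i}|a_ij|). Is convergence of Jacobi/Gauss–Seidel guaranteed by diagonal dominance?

2

row 1: |7| − (3+2) = 2
row 2: |7| − (2+1) = 4
row 3: |9| − (2+3) = 4
minimum over rows = 2 → strictly diagonally dominant (convergence guaranteed)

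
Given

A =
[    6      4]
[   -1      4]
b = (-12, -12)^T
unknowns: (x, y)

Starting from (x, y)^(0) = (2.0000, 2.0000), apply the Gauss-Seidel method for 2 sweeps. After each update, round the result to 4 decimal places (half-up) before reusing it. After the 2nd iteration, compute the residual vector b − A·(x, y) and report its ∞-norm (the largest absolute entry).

3.8886

Iteration 1:
  x = (-12 - (4)·2.0000) / (6) = -3.3333
  y = (-12 - (-1)·-3.3333) / (4) = -3.8333
Iteration 2:
  x = (-12 - (4)·-3.8333) / (6) = 0.5555
  y = (-12 - (-1)·0.5555) / (4) = -2.8611
Residual b − A·x = (-3.8886, -0.0001); ∞-norm = 3.8886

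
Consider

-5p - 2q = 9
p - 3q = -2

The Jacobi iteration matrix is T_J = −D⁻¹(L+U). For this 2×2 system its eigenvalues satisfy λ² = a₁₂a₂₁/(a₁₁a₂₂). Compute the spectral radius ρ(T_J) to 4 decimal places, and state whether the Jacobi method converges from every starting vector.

0.3651

a₁₂a₂₁/(a₁₁a₂₂) = (-2)·(1) / ((-5)·(-3)) = -0.133333
ρ = √|-0.133333| = √0.133333 = 0.3651
ρ < 1, so Jacobi converges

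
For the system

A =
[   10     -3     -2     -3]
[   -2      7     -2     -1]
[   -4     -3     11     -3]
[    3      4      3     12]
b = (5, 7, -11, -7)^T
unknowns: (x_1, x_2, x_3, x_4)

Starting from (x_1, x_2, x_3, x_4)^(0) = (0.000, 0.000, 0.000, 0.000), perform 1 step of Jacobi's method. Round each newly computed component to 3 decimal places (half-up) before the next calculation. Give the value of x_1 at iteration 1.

0.500

Iteration 1:
  x_1 = (5 - (-3)·0.000 - (-2)·0.000 - (-3)·0.000) / (10) = 0.500
  x_2 = (7 - (-2)·0.000 - (-2)·0.000 - (-1)·0.000) / (7) = 1.000
  x_3 = (-11 - (-4)·0.000 - (-3)·0.000 - (-3)·0.000) / (11) = -1.000
  x_4 = (-7 - (3)·0.000 - (4)·0.000 - (3)·0.000) / (12) = -0.583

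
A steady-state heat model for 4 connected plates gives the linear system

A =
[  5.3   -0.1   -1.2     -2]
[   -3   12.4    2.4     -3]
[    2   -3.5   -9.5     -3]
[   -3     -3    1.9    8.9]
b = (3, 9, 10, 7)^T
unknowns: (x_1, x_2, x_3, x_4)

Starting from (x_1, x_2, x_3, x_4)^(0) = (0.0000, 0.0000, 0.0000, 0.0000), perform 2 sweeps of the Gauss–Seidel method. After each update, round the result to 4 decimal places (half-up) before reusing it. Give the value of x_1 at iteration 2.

Iteration 1:
  x_1 = (3 - (-0.1)·0.0000 - (-1.2)·0.0000 - (-2)·0.0000) / (5.3) = 0.5660
  x_2 = (9 - (-3)·0.5660 - (2.4)·0.0000 - (-3)·0.0000) / (12.4) = 0.8627
  x_3 = (10 - (2)·0.5660 - (-3.5)·0.8627 - (-3)·0.0000) / (-9.5) = -1.2513
  x_4 = (7 - (-3)·0.5660 - (-3)·0.8627 - (1.9)·-1.2513) / (8.9) = 1.5352
Iteration 2:
  x_1 = (3 - (-0.1)·0.8627 - (-1.2)·-1.2513 - (-2)·1.5352) / (5.3) = 0.8783
  x_2 = (9 - (-3)·0.8783 - (2.4)·-1.2513 - (-3)·1.5352) / (12.4) = 1.5519
  x_3 = (10 - (2)·0.8783 - (-3.5)·1.5519 - (-3)·1.5352) / (-9.5) = -1.9243
  x_4 = (7 - (-3)·0.8783 - (-3)·1.5519 - (1.9)·-1.9243) / (8.9) = 2.0165

0.8783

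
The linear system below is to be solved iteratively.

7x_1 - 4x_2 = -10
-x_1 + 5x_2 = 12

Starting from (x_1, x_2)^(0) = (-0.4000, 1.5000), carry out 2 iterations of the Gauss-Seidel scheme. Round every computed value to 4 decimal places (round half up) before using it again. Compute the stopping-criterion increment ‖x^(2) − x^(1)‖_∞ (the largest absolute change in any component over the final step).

0.4489

Iteration 1:
  x_1 = (-10 - (-4)·1.5000) / (7) = -0.5714
  x_2 = (12 - (-1)·-0.5714) / (5) = 2.2857
Iteration 2:
  x_1 = (-10 - (-4)·2.2857) / (7) = -0.1225
  x_2 = (12 - (-1)·-0.1225) / (5) = 2.3755
Change: (0.4489, 0.0898) → max |·| = 0.4489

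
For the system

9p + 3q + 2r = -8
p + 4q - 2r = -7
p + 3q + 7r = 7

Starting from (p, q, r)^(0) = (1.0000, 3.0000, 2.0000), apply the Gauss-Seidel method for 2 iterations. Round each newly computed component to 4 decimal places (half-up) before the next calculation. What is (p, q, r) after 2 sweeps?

(-1.1455, -0.7612, 1.4899)

Iteration 1:
  p = (-8 - (3)·3.0000 - (2)·2.0000) / (9) = -2.3333
  q = (-7 - (1)·-2.3333 - (-2)·2.0000) / (4) = -0.1667
  r = (7 - (1)·-2.3333 - (3)·-0.1667) / (7) = 1.4048
Iteration 2:
  p = (-8 - (3)·-0.1667 - (2)·1.4048) / (9) = -1.1455
  q = (-7 - (1)·-1.1455 - (-2)·1.4048) / (4) = -0.7612
  r = (7 - (1)·-1.1455 - (3)·-0.7612) / (7) = 1.4899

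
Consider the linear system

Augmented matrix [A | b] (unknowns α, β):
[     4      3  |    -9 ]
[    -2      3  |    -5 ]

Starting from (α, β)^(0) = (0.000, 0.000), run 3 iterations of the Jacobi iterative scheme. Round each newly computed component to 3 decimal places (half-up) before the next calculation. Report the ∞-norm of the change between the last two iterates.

Iteration 1:
  α = (-9 - (3)·0.000) / (4) = -2.250
  β = (-5 - (-2)·0.000) / (3) = -1.667
Iteration 2:
  α = (-9 - (3)·-1.667) / (4) = -1.000
  β = (-5 - (-2)·-2.250) / (3) = -3.167
Iteration 3:
  α = (-9 - (3)·-3.167) / (4) = 0.125
  β = (-5 - (-2)·-1.000) / (3) = -2.333
Change: (1.125, 0.834) → max |·| = 1.125

1.125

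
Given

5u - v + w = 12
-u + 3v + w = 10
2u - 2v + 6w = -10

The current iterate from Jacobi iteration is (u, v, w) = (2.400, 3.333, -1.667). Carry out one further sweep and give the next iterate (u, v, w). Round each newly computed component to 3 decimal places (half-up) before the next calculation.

One sweep:
  u = (12 - (-1)·3.333 - (1)·-1.667) / (5) = 3.400
  v = (10 - (-1)·2.400 - (1)·-1.667) / (3) = 4.689
  w = (-10 - (2)·2.400 - (-2)·3.333) / (6) = -1.356

(3.400, 4.689, -1.356)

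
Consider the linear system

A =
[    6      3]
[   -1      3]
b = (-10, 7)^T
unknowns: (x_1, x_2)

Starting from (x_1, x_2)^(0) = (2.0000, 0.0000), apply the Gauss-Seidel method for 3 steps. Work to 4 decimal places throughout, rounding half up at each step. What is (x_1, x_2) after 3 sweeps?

Iteration 1:
  x_1 = (-10 - (3)·0.0000) / (6) = -1.6667
  x_2 = (7 - (-1)·-1.6667) / (3) = 1.7778
Iteration 2:
  x_1 = (-10 - (3)·1.7778) / (6) = -2.5556
  x_2 = (7 - (-1)·-2.5556) / (3) = 1.4815
Iteration 3:
  x_1 = (-10 - (3)·1.4815) / (6) = -2.4074
  x_2 = (7 - (-1)·-2.4074) / (3) = 1.5309

(-2.4074, 1.5309)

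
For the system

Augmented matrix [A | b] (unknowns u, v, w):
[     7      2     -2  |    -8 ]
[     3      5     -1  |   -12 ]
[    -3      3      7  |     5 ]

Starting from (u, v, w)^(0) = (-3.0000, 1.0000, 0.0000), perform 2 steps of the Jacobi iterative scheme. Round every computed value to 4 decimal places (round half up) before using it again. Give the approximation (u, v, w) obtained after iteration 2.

Iteration 1:
  u = (-8 - (2)·1.0000 - (-2)·0.0000) / (7) = -1.4286
  v = (-12 - (3)·-3.0000 - (-1)·0.0000) / (5) = -0.6000
  w = (5 - (-3)·-3.0000 - (3)·1.0000) / (7) = -1.0000
Iteration 2:
  u = (-8 - (2)·-0.6000 - (-2)·-1.0000) / (7) = -1.2571
  v = (-12 - (3)·-1.4286 - (-1)·-1.0000) / (5) = -1.7428
  w = (5 - (-3)·-1.4286 - (3)·-0.6000) / (7) = 0.3592

(-1.2571, -1.7428, 0.3592)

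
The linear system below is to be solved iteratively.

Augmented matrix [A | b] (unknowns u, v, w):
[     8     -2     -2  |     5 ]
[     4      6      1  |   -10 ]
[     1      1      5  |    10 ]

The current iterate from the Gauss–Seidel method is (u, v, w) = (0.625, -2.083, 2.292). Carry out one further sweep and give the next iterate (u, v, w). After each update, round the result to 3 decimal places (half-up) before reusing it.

(0.677, -2.500, 2.365)

One sweep:
  u = (5 - (-2)·-2.083 - (-2)·2.292) / (8) = 0.677
  v = (-10 - (4)·0.677 - (1)·2.292) / (6) = -2.500
  w = (10 - (1)·0.677 - (1)·-2.500) / (5) = 2.365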